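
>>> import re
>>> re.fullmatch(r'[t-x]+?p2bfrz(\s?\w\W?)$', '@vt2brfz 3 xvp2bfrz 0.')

This matches one or more of a character in [t-x] (lazy), then the literal 'p2b', then the literal 'frz'; then optionally whitespace, then a word character, then optionally a non-word character (captured); then anchored at the end.
For `fullmatch`, every character of the input must be accounted for by the pattern.
Here the pattern can't cover the whole string, so the call returns None.

None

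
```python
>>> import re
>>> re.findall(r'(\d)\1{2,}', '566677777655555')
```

`\1` is not a pattern — it's the concrete string captured by group 1, re-applied verbatim.
Walking the string: at [1:4] match '666', group 1 = '6'; at [4:9] match '77777', group 1 = '7'; at [10:15] match '55555', group 1 = '5'.
With a single group, `findall` returns only what that group captured — 3 items.

['6', '7', '5']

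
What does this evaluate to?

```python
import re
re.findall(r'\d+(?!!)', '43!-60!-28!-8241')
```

A negative assertion filters positions out without eating any characters.
`findall` yields the raw match text (4 of them) because the pattern has no groups.

['4', '6', '2', '8241']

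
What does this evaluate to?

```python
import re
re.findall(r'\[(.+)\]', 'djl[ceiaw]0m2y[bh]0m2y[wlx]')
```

['ceiaw]0m2y[bh]0m2y[wlx']

With a single group, `findall` returns only what that group captured — 1 item.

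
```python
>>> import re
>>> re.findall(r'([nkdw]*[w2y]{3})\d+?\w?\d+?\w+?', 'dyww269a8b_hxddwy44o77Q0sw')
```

['dyww']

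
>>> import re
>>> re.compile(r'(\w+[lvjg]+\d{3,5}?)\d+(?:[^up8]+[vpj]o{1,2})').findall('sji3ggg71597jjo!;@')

['sji3ggg715']

The pattern matches one or more of a word character, then one or more of one of [lvjg], then 3 to 5 of a digit (lazy) (captured); then one or more of a digit; then one or more of any character except [up8], then one of [vpj], then 1 to 2 of the literal 'o' (non-capturing group).
A `+?`/`*?`/`{m,n}?` starts at its minimum and grows only as far as needed for what follows to match.
Scanning left to right: at [0:15] match 'sji3ggg71597jjo', group 1 = 'sji3ggg715'.
One capturing group, so `findall` returns just the captured substring from the one match — 1 in all.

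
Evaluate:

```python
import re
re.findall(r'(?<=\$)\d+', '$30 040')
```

['30']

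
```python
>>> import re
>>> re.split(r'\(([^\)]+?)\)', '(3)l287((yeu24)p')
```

`re.split` interleaves the captured-group text with the surrounding fragments.

['', '3', 'l287', '(yeu24', 'p']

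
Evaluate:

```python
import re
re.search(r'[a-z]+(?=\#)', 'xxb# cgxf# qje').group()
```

The lookaround is zero-width — it requires the adjacent text to match without consuming it, so the asserted text isn't part of the match.
The match spans [0:3] → 'xxb'.

'xxb'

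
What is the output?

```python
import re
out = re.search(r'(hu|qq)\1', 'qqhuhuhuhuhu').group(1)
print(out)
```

hu

A backreference is literal: `\1` must see the identical characters the first group matched.
`re.search` tries every starting position until one works.
The match spans [2:6] → 'huhu'.
Captured: group 1 = 'hu'.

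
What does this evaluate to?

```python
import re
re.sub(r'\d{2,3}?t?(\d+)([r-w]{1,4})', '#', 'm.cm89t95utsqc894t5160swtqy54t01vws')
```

'm.cm#qc##qy#'

A non-greedy quantifier consumes as few characters as it can — just enough that the remainder of the pattern still matches from where it stops; whatever follows it matches normally.
Each match is replaced by '#'.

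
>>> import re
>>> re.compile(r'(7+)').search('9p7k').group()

The pattern matches one or more of a literal '7' (captured).
Unlike `match`, `search` isn't anchored — it looks for the pattern anywhere in the string.
The match spans [2:3] → '7'.
Captured: group 1 = '7'.

'7'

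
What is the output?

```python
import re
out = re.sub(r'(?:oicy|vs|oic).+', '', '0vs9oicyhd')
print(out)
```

0

`sub` substitutes '' at each match site.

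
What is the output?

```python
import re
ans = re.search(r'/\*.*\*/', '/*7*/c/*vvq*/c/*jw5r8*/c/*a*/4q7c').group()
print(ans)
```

/*7*/c/*vvq*/c/*jw5r8*/c/*a*/

`re.search` scans for the first position where the pattern succeeds.
The match spans [0:29] → '/*7*/c/*vvq*/c/*jw5r8*/c/*a*/'.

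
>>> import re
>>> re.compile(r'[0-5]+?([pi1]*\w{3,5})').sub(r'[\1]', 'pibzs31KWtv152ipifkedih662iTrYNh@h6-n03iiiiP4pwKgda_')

This matches one or more of a character in [0-5] (lazy); then zero or more of one of [pi1], then 3 to 5 of a word character (captured).
A non-greedy quantifier consumes as few characters as it can — just enough that the remainder of the pattern still matches from where it stops; whatever follows it matches normally.
Matches: at [5:12] → '31KWtv1'; at [12:18] → '52ipif'; at [25:32] → '2iTrYNh'; at [37:43] → '03iiii'; at [44:51] → '4pwKgda'.
The replacement refers to a captured group, so each match is rewritten using its own captured text.

'pibzs[1KWtv1][2ipif]kedih66[iTrYNh]@h6-n[3iiii]P[pwKgda]_'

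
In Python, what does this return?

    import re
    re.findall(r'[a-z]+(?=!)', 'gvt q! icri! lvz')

The `(?=…)`/`(?<=…)` assertion just peeks at neighbouring text; it doesn't advance the match position.
Since nothing is captured, `findall` lists the 2 matched substrings directly.

['q', 'icri']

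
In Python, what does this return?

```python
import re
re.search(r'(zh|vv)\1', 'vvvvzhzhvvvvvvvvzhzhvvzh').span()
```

`\1` is not a pattern — it's the concrete string captured by group 1, re-applied verbatim.
The match spans [0:4] → 'vvvv'.

(0, 4)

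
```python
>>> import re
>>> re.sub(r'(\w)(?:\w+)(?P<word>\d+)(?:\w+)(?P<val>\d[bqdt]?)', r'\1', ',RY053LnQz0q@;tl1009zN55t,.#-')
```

The pattern matches a word character (captured); then one or more of a word character (non-capturing group); then one or more of a digit (captured as 'word'); then one or more of a word character (non-capturing group); then a digit, then optionally one of [bqdt] (captured as 'val').
`\1` in the replacement pulls in group 1's text for each match.

',R@;t,.#-'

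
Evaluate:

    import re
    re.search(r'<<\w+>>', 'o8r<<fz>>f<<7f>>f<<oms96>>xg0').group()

'<<fz>>'

The match spans [3:9] → '<<fz>>'.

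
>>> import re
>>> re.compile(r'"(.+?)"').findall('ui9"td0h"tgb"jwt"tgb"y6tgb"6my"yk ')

['td0h', 'jwt', 'y6tgb']

Because the quantifier is non-greedy, it stops expanding at the earliest point where the rest of the pattern can succeed.
Because there's exactly one group, `findall` drops the full match and keeps group 1 from each hit.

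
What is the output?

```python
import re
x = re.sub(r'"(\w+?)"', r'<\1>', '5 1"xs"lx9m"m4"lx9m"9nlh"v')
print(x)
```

5 1<xs>lx9m<m4>lx9m<9nlh>v

The replacement refers to a captured group, so each match is rewritten using its own captured text.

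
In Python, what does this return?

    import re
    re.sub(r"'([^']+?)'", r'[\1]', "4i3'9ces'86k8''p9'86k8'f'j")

"4i3[9ces]86k8'[p9]86k8[f]j"

Matches: at [3:9] → "'9ces'"; at [14:18] → "'p9'"; at [22:25] → "'f'".
`\1` in the replacement pulls in group 1's text for each match.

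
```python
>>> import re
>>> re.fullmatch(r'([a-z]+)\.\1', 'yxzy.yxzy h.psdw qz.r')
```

The backreference `\1` re-matches whatever the first group consumed, character for character.
`re.fullmatch` requires the pattern to consume the entire string.
Here the string isn't matched end-to-end, so the call returns None.

None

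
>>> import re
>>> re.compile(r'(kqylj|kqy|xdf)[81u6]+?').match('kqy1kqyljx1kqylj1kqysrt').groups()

('kqy',)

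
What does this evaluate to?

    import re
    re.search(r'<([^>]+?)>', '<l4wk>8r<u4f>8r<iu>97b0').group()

'<l4wk>'

Unlike `match`, `search` isn't anchored — it looks for the pattern anywhere in the string.
The match spans [0:6] → '<l4wk>'.
Captured: group 1 = 'l4wk'.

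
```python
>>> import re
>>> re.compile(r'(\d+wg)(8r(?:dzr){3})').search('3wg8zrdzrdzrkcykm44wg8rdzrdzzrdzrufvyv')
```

None

The pattern matches one or more of a digit, then the literal 'wg' (captured); then a literal '8', then a literal 'r', then the literal 'dzr' repeated 3 times (captured).
`re.search` scans for the first position where the pattern succeeds.
Here the pattern never matches, so the call returns None.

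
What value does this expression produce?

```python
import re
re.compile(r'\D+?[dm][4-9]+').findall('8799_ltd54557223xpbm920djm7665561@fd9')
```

This matches one or more of a non-digit (lazy), then one of [dm]; then one or more of a character in [4-9].
Scanning left to right: at [4:13] → '_ltd54557'; at [16:21] → 'xpbm9'; at [23:32] → 'djm766556'; at [33:37] → '@fd9'.
No capturing groups, so `findall` returns the 4 full match strings.

['_ltd54557', 'xpbm9', 'djm766556', '@fd9']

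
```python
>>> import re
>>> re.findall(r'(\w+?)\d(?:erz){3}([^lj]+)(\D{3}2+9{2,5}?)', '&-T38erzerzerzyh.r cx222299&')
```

[('T3', 'yh.r', ' cx222299')]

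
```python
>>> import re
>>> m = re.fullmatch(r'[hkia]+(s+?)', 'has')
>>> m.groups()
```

The match spans [0:3] → 'has'.
Captured: group 1 = 's'.

('s',)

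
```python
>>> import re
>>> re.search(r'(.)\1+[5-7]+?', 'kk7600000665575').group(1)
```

The backreference `\1` re-matches whatever the first group consumed, character for character.
`search` walks the string left to right and returns the first match it finds.
The match spans [0:3] → 'kk7'.
Captured: group 1 = 'k'.

'k'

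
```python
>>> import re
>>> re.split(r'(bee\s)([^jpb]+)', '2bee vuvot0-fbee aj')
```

['2', 'bee ', 'vuvot0-f', '', 'bee ', 'a', 'j']

This matches the literal 'bee', then whitespace (captured); then one or more of any character except [jpb] (captured).
With a capturing group present, the delimiter's captured portion is kept in the result list.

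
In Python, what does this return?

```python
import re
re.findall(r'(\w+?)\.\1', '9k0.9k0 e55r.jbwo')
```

['9k0']

`\1` has to match the exact text group 1 already captured.
Walking the string: at [0:7] match '9k0.9k0', group 1 = '9k0'.
With a single group, `findall` returns only what that group captured — 1 item.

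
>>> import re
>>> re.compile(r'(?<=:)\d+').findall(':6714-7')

['6714']

Lookahead/lookbehind check context without consuming it, so the matched span excludes the asserted characters.
Matches: at [1:5] → '6714'.
Since nothing is captured, `findall` lists the 1 matched substring directly.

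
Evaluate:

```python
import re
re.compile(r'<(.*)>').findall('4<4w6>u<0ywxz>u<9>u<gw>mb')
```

Walking the string: at [1:23] match '<4w6>u<0ywxz>u<9>u<gw>', group 1 = '4w6>u<0ywxz>u<9>u<gw'.
With a single group, `findall` returns only what that group captured — 1 item.

['4w6>u<0ywxz>u<9>u<gw']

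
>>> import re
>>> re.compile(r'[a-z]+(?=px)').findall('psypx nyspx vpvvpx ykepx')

['psy', 'nys', 'vpvv', 'yke']

The positive lookaround only admits positions where the adjacent text matches; those characters stay outside the span.
Scanning left to right: at [0:3] → 'psy'; at [6:9] → 'nys'; at [12:16] → 'vpvv'; at [19:22] → 'yke'.
Since nothing is captured, `findall` lists the 4 matched substrings directly.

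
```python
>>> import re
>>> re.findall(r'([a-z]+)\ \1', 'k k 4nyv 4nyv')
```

The backreference `\1` re-matches whatever the first group consumed, character for character.
Scanning left to right: at [0:3] match 'k k', group 1 = 'k'.
One capturing group, so `findall` returns just the captured substring from the one match — 1 in all.

['k']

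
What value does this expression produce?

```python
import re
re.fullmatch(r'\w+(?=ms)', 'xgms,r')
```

None

For `fullmatch`, every character of the input must be accounted for by the pattern.
Here the pattern can't cover the whole string, so the call returns None.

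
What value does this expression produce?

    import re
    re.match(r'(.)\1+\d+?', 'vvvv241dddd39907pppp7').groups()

('v',)

The match spans [0:5] → 'vvvv2'.
Captured: group 1 = 'v'.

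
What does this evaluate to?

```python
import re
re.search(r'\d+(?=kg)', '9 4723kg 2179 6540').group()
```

Lookahead/lookbehind check context without consuming it, so the matched span excludes the asserted characters.
The match spans [2:6] → '4723'.

'4723'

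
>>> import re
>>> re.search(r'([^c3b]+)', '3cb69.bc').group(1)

'69.'

The match spans [3:6] → '69.'.
Captured: group 1 = '69.'.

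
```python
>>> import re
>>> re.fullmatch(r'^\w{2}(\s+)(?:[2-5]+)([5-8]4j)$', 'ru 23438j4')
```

None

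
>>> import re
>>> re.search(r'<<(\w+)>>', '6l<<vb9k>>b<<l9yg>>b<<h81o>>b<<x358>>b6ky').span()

Unlike `match`, `search` isn't anchored — it looks for the pattern anywhere in the string.
The match spans [2:10] → '<<vb9k>>'.
Captured: group 1 = 'vb9k'.

(2, 10)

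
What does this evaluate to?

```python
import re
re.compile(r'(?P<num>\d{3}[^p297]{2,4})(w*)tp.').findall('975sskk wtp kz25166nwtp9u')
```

This matches exactly 3 of a digit, then 2 to 4 of any character except [p297] (captured as 'num'); then zero or more of a literal 'w' (captured); then the literal 'tp', then any character.
Multiple groups make `findall` return tuples — one 2-tuple for the one match.

[('25166nw', '')]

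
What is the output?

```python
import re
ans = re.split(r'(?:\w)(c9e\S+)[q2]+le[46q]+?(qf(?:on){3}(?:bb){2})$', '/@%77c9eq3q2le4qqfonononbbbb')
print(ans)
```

Pattern: a word character (non-capturing group); then the literal 'c9e', then one or more of a non-whitespace character (captured); then one or more of one of [q2], then the literal 'le', then one or more of one of [46q] (lazy); then the literal 'qf', then the literal 'on' repeated 3 times, then the literal 'bb' repeated 2 times (captured); then anchored at the end.
`re.split` interleaves the captured-group text with the surrounding fragments.

['/@%7', 'c9eq3q', 'qfonononbbbb', '']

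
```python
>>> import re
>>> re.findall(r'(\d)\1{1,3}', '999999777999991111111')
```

`\1` is not a pattern — it's the concrete string captured by group 1, re-applied verbatim.
Because there's exactly one group, `findall` drops the full match and keeps group 1 from each hit.

['9', '9', '7', '9', '1', '1']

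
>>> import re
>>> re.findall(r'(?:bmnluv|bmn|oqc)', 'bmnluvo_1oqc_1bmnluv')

`|` is ordered: at each position the engine commits to the first alternative that works.
Matches: at [0:6] → 'bmnluv'; at [9:12] → 'oqc'; at [14:20] → 'bmnluv'.
`findall` yields the raw match text (3 of them) because the pattern has no groups.

['bmnluv', 'oqc', 'bmnluv']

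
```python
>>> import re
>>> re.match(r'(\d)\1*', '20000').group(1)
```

The match spans [0:1] → '2'.
Captured: group 1 = '2'.

'2'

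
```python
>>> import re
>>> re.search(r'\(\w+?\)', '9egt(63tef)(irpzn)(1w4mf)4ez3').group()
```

The match spans [4:11] → '(63tef)'.

'(63tef)'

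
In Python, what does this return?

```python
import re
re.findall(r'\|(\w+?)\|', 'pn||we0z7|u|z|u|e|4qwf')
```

['we0z7', 'z', 'e']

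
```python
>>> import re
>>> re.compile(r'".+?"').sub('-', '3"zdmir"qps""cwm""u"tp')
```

'3-qps--tp'

`sub` substitutes '-' at each match site.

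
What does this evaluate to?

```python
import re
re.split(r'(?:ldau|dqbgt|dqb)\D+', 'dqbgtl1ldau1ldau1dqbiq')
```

Each match becomes a cut point; 3 segments remain.

['', '1ldau1ldau1', '']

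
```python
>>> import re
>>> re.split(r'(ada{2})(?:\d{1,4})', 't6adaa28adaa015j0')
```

['t6', 'adaa', '', 'adaa', 'j0']

The pattern matches the literal 'ad', then exactly 2 of the literal 'a' (captured); then 1 to 4 of a digit (non-capturing group).
Matches to split on: at [2:8] → 'adaa28'; at [8:15] → 'adaa015'.
Because the pattern has a capturing group, `split` also inserts each captured text between the pieces.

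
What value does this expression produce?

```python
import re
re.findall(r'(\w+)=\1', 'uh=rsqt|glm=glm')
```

['glm']

`\1` has to match the exact text group 1 already captured.
Walking the string: at [8:15] match 'glm=glm', group 1 = 'glm'.
`findall` collects group 1 from the one match (1 total).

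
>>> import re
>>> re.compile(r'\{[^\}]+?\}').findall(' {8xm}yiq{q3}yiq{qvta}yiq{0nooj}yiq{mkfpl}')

['{8xm}', '{q3}', '{qvta}', '{0nooj}', '{mkfpl}']

Scanning left to right: at [1:6] → '{8xm}'; at [9:13] → '{q3}'; at [16:22] → '{qvta}'; at [25:32] → '{0nooj}'; at [35:42] → '{mkfpl}'.
With no groups in the pattern, `findall` gives back each whole match — 5 here.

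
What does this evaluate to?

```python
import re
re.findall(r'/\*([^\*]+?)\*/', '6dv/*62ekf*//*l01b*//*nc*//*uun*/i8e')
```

['62ekf', 'l01b', 'nc', 'uun']

Walking the string: at [3:12] match '/*62ekf*/', group 1 = '62ekf'; at [12:20] match '/*l01b*/', group 1 = 'l01b'; at [20:26] match '/*nc*/', group 1 = 'nc'; at [26:33] match '/*uun*/', group 1 = 'uun'.
One capturing group, so `findall` returns just the captured substring from each match — 4 in all.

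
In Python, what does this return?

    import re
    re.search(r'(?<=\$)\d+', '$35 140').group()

'35'

The lookaround is zero-width — it requires the adjacent text to match without consuming it, so the asserted text isn't part of the match.
The match spans [1:3] → '35'.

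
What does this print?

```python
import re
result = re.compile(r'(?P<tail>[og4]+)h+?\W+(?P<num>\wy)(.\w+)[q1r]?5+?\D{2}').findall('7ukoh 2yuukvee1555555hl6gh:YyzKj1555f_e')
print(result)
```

[('o', '2y', 'uukvee155555'), ('g', 'Yy', 'zKj155')]

3 groups means each result is a tuple of 3 captured strings — 2 here.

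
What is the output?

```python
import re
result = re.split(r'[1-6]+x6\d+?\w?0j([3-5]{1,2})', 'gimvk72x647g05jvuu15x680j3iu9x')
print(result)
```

The pattern matches one or more of a character in [1-6], then the literal 'x6'; then one or more of a digit (lazy), then optionally a word character, then the literal '0j'; then 1 to 2 of a character in [3-5] (captured).
Matches to split on: at [18:26] → '15x680j3'.
Because the pattern has a capturing group, `split` also inserts each captured text between the pieces.

['gimvk72x647g05jvuu', '3', 'iu9x']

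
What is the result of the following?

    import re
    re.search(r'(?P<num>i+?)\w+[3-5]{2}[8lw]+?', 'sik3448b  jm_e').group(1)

The match spans [1:7] → 'ik3448'.
Captured: group 1 = 'i'.

'i'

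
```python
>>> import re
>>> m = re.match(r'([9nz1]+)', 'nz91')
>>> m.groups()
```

This matches one or more of one of [9nz1] (captured).
`match` is anchored at position 0; if the pattern doesn't fit there, it returns None.
The match spans [0:4] → 'nz91'.
Captured: group 1 = 'nz91'.

('nz91',)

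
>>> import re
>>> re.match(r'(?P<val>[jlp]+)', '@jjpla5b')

Pattern: one or more of one of [jlp] (captured as 'val').
`match` is anchored at position 0; if the pattern doesn't fit there, it returns None.
Here position 0 doesn't satisfy it, so the call returns None.

None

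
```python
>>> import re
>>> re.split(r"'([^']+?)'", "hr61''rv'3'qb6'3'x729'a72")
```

["hr61'", 'rv', '3', 'qb6', '3', 'x729', 'a72']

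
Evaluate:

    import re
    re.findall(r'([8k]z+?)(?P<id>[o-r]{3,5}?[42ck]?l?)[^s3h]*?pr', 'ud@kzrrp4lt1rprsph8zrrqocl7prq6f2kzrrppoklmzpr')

The pattern matches one of [8k], then one or more of the literal 'z' (lazy) (captured); then 3 to 5 of a character in [o-r] (lazy), then optionally one of [42ck], then optionally a literal 'l' (captured as 'id'); then zero or more of any character except [s3h] (lazy), then the literal 'pr'.
Walking the string: at [3:15] match 'kzrrp4lt1rpr', groups = ('kz', 'rrp4l'); at [18:29] match '8zrrqocl7pr', groups = ('8z', 'rrq'); at [33:46] match 'kzrrppoklmzpr', groups = ('kz', 'rrp').
2 groups means each result is a tuple of 2 captured strings — 3 here.

[('kz', 'rrp4l'), ('8z', 'rrq'), ('kz', 'rrp')]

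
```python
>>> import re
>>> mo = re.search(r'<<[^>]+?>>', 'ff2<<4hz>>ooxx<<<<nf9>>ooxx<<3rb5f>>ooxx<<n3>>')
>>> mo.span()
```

`re.search` tries every starting position until one works.
The match spans [3:10] → '<<4hz>>'.

(3, 10)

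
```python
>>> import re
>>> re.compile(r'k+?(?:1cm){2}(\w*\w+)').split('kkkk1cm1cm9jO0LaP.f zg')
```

['', '9jO0LaP', '.f zg']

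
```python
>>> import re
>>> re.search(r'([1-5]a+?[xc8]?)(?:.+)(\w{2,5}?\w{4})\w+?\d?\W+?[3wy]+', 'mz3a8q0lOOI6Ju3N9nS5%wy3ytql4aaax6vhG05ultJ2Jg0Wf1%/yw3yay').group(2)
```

The match spans [2:56] → '3a8q0lOOI6Ju3N9nS5%wy3ytql4aaax6vhG05ultJ2Jg0Wf1%/yw3y'.
Captured: group 1 = '3a8', group 2 = '2Jg0Wf'.

'2Jg0Wf'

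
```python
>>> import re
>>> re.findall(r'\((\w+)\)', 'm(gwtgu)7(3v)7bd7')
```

['gwtgu', '3v']

Because there's exactly one group, `findall` drops the full match and keeps group 1 from each hit.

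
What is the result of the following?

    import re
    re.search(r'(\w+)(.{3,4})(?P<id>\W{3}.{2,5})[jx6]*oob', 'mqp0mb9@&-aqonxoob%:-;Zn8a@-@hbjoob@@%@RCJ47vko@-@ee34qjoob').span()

(0, 18)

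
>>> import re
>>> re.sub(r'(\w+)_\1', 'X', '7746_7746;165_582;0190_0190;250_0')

'X;16X82;X;25X'

`\1` has to match the exact text group 1 already captured.
Matches: at [0:9] → '7746_7746'; at [12:15] → '5_5'; at [18:27] → '0190_0190'; at [30:33] → '0_0'.
Every occurrence is swapped for 'X'.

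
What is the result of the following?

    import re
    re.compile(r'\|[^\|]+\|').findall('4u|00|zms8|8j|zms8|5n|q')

Since nothing is captured, `findall` lists the 3 matched substrings directly.

['|00|', '|8j|', '|5n|']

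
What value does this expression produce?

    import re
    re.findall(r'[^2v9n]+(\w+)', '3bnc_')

['nc_']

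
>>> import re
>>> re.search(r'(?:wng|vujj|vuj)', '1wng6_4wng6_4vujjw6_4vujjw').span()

(1, 4)

`search` walks the string left to right and returns the first match it finds.
The match spans [1:4] → 'wng'.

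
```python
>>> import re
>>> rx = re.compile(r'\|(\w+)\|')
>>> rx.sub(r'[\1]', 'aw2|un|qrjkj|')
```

Matches: at [3:7] → '|un|'.
Each match is replaced using the text its own group 1 captured.

'aw2[un]qrjkj|'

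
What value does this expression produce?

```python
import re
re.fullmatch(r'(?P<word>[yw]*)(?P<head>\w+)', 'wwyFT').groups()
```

('wwy', 'FT')

Pattern: zero or more of one of [yw] (captured as 'word'); then one or more of a word character (captured as 'head').
`fullmatch` succeeds only if the pattern covers the string from start to end.
The match spans [0:5] → 'wwyFT'.
Captured: group 1 = 'wwy', group 2 = 'FT'.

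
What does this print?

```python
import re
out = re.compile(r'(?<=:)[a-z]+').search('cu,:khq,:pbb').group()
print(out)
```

The positive lookaround only admits positions where the adjacent text matches; those characters stay outside the span.
The match spans [4:7] → 'khq'.

khq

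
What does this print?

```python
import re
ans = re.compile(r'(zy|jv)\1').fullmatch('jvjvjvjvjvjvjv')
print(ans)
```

None

`\1` has to match the exact text group 1 already captured.
For `fullmatch`, every character of the input must be accounted for by the pattern.
Here the pattern can't cover the whole string, so the call returns None.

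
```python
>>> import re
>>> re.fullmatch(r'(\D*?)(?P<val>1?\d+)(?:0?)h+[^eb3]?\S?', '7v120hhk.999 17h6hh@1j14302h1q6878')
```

None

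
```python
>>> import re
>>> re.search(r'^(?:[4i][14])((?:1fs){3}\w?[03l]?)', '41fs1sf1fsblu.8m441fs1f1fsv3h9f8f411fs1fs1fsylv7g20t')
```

Pattern: anchored at the start of the string; then one of [4i], then one of [14] (non-capturing group); then the literal '1fs' repeated 3 times, then optionally a word character, then optionally one of [03l] (captured).
Here nothing in the string fits, so the call returns None.

None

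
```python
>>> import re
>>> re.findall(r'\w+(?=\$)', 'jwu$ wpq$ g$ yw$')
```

['jwu', 'wpq', 'g', 'yw']

Because the assertion is zero-width, the text it checks is not consumed and won't appear in the result.
Since nothing is captured, `findall` lists the 4 matched substrings directly.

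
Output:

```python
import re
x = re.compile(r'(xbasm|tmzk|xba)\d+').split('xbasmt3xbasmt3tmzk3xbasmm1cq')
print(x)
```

Matches to split on: at [14:19] → 'tmzk3'.
`re.split` interleaves the captured-group text with the surrounding fragments.

['xbasmt3xbasmt3', 'tmzk', 'xbasmm1cq']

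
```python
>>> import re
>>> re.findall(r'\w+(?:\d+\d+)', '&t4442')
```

['t4442']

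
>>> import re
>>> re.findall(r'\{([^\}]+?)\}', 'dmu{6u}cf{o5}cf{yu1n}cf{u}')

With a single group, `findall` returns only what that group captured — 4 items.

['6u', 'o5', 'yu1n', 'u']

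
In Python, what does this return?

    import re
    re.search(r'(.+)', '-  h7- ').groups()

This matches one or more of any character (captured).
`search` walks the string left to right and returns the first match it finds.
The match spans [0:7] → '-  h7- '.
Captured: group 1 = '-  h7- '.

('-  h7- ',)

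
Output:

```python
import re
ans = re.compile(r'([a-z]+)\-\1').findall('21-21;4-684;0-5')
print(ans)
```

[]

One capturing group, so `findall` returns just the captured substring from each match — 0 in all.
Nothing in the string satisfies the pattern, so the list is empty.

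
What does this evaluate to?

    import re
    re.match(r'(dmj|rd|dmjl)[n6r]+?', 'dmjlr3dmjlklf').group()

`re.match` won't scan ahead — the pattern has to work from the very first character.
The match spans [0:5] → 'dmjlr'.
Captured: group 1 = 'dmjl'.

'dmjlr'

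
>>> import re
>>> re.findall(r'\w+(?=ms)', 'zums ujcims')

['zu', 'ujci']

The positive lookaround only admits positions where the adjacent text matches; those characters stay outside the span.
`findall` yields the raw match text (2 of them) because the pattern has no groups.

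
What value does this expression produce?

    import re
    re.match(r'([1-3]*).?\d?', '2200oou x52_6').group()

'2200'

`match` is anchored at position 0; if the pattern doesn't fit there, it returns None.
The match spans [0:4] → '2200'.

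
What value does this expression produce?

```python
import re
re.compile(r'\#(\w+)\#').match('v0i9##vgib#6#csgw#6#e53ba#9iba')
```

None

`re.match` only tries the pattern at the start of the string.
Here position 0 doesn't satisfy it, so the call returns None.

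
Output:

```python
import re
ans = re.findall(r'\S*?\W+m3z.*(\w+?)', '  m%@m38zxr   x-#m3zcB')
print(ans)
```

The pattern matches zero or more of a non-whitespace character (lazy), then one or more of a non-word character; then the literal 'm3z', then zero or more of any character; then one or more of a word character (lazy) (captured).
Matches: at [14:22] match 'x-#m3zcB', group 1 = 'B'.
One capturing group, so `findall` returns just the captured substring from the one match — 1 in all.

['B']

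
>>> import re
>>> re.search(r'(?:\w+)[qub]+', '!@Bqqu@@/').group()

'Bqqu'

Pattern: one or more of a word character (non-capturing group); then one or more of one of [qub].
`re.search` tries every starting position until one works.
The match spans [2:6] → 'Bqqu'.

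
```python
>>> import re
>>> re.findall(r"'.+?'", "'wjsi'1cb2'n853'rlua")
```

["'wjsi'", "'n853'"]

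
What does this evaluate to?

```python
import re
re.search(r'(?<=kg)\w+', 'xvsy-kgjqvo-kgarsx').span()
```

(7, 11)

The lookaround is zero-width — it requires the adjacent text to match without consuming it, so the asserted text isn't part of the match.
`re.search` scans for the first position where the pattern succeeds.
The match spans [7:11] → 'jqvo'.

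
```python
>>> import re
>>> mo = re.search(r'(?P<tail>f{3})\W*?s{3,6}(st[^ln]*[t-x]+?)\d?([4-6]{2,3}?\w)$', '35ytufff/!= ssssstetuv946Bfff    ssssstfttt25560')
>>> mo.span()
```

Pattern: exactly 3 of a literal 'f' (captured as 'tail'); then zero or more of a non-word character (lazy), then 3 to 6 of a literal 's'; then the literal 'st', then zero or more of any character except [ln], then one or more of a character in [t-x] (lazy) (captured); then optionally a digit; then 2 to 3 of a character in [4-6] (lazy), then a word character (captured); then anchored at the end.
`re.search` scans for the first position where the pattern succeeds.
The match spans [5:48] → 'fff/!= ssssstetuv946Bfff    ssssstfttt25560'.
Captured: group 1 = 'fff', group 2 = 'stetuv946Bfff    ssssstfttt', group 3 = '5560'.

(5, 48)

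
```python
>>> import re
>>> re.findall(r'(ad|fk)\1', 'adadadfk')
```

['ad']

After group 1 captures some text, `\1` only succeeds where that same text appears again.
`findall` collects group 1 from the one match (1 total).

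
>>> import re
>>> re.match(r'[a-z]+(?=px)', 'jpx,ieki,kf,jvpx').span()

`re.match` won't scan ahead — the pattern has to work from the very first character.
The match spans [0:1] → 'j'.

(0, 1)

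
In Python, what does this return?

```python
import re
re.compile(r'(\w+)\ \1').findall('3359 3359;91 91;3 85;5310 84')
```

['3359', '91']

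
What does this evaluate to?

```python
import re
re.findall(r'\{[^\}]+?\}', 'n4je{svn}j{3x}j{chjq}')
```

With no groups in the pattern, `findall` gives back each whole match — 3 here.

['{svn}', '{3x}', '{chjq}']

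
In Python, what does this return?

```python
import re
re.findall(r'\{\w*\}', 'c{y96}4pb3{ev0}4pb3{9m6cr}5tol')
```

Walking the string: at [1:6] → '{y96}'; at [10:15] → '{ev0}'; at [19:26] → '{9m6cr}'.
With no groups in the pattern, `findall` gives back each whole match — 3 here.

['{y96}', '{ev0}', '{9m6cr}']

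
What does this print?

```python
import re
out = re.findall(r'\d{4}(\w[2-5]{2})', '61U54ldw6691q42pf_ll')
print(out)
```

This matches exactly 4 of a digit; then a word character, then exactly 2 of a character in [2-5] (captured).
Matches: at [8:15] match '6691q42', group 1 = 'q42'.
`findall` collects group 1 from the one match (1 total).

['q42']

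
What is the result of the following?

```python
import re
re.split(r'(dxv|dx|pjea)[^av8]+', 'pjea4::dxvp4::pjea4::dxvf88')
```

The group in the pattern means `split` returns the separators' captures alongside the pieces.

['', 'pjea', 'vp4::', 'pjea', 'vf88']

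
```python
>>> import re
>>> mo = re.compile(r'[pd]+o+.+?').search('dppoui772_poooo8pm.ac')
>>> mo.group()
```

'dppou'

This matches one or more of one of [pd]; then one or more of a literal 'o'; then one or more of any character (lazy).
A `+?`/`*?`/`{m,n}?` starts at its minimum and grows only as far as needed for what follows to match.
`re.search` tries every starting position until one works.
The match spans [0:5] → 'dppou'.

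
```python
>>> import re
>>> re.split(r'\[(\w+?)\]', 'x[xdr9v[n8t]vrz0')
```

Matches to split on: at [7:12] → '[n8t]'.
Because the pattern has a capturing group, `split` also inserts each captured text between the pieces.

['x[xdr9v', 'n8t', 'vrz0']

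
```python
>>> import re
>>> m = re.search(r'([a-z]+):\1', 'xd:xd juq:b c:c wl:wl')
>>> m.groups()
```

('xd',)

The match spans [0:5] → 'xd:xd'.
Captured: group 1 = 'xd'.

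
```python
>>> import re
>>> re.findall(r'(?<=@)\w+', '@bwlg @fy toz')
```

The `(?=…)`/`(?<=…)` assertion just peeks at neighbouring text; it doesn't advance the match position.
Walking the string: at [1:5] → 'bwlg'; at [7:9] → 'fy'.
`findall` yields the raw match text (2 of them) because the pattern has no groups.

['bwlg', 'fy']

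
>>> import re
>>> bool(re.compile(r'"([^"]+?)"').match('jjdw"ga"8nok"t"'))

False

`re.match` won't scan ahead — the pattern has to work from the very first character.
Here the pattern fails at index 0, so the call returns None, and `bool(None)` is False.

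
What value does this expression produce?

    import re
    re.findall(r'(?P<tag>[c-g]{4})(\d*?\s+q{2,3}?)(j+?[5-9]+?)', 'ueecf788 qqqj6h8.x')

This matches exactly 4 of a character in [c-g] (captured as 'tag'); then zero or more of a digit (lazy), then one or more of whitespace, then 2 to 3 of the literal 'q' (lazy) (captured); then one or more of the literal 'j' (lazy), then one or more of a character in [5-9] (lazy) (captured).
Scanning left to right: at [1:14] match 'eecf788 qqqj6', groups = ('eecf', '788 qqq', 'j6').
3 groups means the one result is a tuple of 3 captured strings — 1 here.

[('eecf', '788 qqq', 'j6')]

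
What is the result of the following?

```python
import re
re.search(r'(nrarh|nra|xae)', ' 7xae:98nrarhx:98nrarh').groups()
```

The match spans [2:5] → 'xae'.
Captured: group 1 = 'xae'.

('xae',)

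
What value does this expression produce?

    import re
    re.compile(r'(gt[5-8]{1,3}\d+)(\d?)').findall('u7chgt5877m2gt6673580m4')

[('gt5877', ''), ('gt6673580', '')]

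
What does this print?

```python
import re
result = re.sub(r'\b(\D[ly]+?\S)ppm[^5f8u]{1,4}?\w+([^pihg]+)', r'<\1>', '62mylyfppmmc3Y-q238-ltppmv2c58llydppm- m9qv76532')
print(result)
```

This matches a word boundary (`\b`, zero-width); then a non-digit, then one or more of one of [ly] (lazy), then a non-whitespace character (captured); then the literal 'ppm', then 1 to 4 of any character except [5f8u] (lazy), then one or more of a word character; then one or more of any character except [pihg] (captured).
Matches: at [19:48] → '-ltppmv2c58llydppm- m9qv76532'.
`\1` in the replacement pulls in group 1's text for each match.

62mylyfppmmc3Y-q238<-lt>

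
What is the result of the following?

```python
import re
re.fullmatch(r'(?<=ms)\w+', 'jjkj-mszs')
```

None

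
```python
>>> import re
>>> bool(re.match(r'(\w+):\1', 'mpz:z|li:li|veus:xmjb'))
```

False

`re.match` won't scan ahead — the pattern has to work from the very first character.
Here the pattern fails at index 0, so the call returns None, and `bool(None)` is False.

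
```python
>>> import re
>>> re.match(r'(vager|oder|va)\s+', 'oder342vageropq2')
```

None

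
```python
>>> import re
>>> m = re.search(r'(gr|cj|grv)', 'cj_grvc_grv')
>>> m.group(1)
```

`re.search` scans for the first position where the pattern succeeds.
The match spans [0:2] → 'cj'.
Captured: group 1 = 'cj'.

'cj'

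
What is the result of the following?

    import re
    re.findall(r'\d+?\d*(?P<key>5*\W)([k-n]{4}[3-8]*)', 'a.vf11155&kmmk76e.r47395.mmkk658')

Pattern: one or more of a digit (lazy), then zero or more of a digit; then zero or more of the literal '5', then a non-word character (captured as 'key'); then exactly 4 of a character in [k-n], then zero or more of a character in [3-8] (captured).
`findall` packs the 2 group values into a tuple for every match.

[('&', 'kmmk76'), ('.', 'mmkk658')]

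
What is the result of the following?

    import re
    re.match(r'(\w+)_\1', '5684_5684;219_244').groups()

The backreference `\1` re-matches whatever the first group consumed, character for character.
`re.match` only tries the pattern at the start of the string.
The match spans [0:9] → '5684_5684'.
Captured: group 1 = '5684'.

('5684',)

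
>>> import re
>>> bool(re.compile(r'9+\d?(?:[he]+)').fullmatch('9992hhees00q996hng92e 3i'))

Pattern: one or more of the literal '9', then optionally a digit; then one or more of one of [he] (non-capturing group).
`re.fullmatch` requires the pattern to consume the entire string.
Here the string isn't matched end-to-end, so the call returns None, and `bool(None)` is False.

False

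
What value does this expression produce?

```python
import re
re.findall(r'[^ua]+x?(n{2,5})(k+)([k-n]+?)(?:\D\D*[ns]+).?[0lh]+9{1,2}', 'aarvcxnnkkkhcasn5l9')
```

[('nn', 'kk', 'k')]

This matches one or more of any character except [ua], then optionally the literal 'x'; then 2 to 5 of a literal 'n' (captured); then one or more of a literal 'k' (captured); then one or more of a character in [k-n] (lazy) (captured); then a non-digit, then zero or more of a non-digit, then one or more of one of [ns] (non-capturing group); then optionally any character, then one or more of one of [0lh], then 1 to 2 of the literal '9'.
3 groups means the one result is a tuple of 3 captured strings — 1 here.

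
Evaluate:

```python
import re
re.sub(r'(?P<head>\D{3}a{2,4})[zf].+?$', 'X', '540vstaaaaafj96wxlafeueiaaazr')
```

'540vX'

This matches exactly 3 of a non-digit, then 2 to 4 of a literal 'a' (captured as 'head'); then one of [zf], then one or more of any character (lazy); then anchored at the end.
Matches: at [4:29] → 'staaaaafj96wxlafeueiaaazr'.
Each match is replaced by 'X'.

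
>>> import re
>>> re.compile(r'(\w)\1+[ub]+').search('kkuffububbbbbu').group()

The backreference `\1` re-matches whatever the first group consumed, character for character.
Unlike `match`, `search` isn't anchored — it looks for the pattern anywhere in the string.
The match spans [0:3] → 'kku'.
Captured: group 1 = 'k'.

'kku'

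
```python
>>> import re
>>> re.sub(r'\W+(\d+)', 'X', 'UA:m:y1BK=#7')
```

This matches one or more of a non-word character; then one or more of a digit (captured).
Matches: at [9:12] → '=#7'.
Every occurrence is swapped for 'X'.

'UA:m:y1BKX'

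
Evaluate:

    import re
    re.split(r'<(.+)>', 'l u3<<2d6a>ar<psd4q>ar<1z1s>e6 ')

With a capturing group present, the delimiter's captured portion is kept in the result list.

['l u3', '<2d6a>ar<psd4q>ar<1z1s', 'e6 ']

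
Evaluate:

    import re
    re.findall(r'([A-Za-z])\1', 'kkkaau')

['k', 'a']

`\1` has to match the exact text group 1 already captured.
`findall` collects group 1 from each match (2 total).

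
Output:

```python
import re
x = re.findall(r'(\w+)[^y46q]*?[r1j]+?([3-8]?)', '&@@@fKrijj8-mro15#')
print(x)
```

[('fKrijj8', ''), ('o', '5')]

This matches one or more of a word character (captured); then zero or more of any character except [y46q] (lazy), then one or more of one of [r1j] (lazy); then optionally a character in [3-8] (captured).
With the lazy modifier that quantifier settles for the fewest repetitions that let the rest of the pattern succeed (the atoms after it are unaffected and can still be greedy).
Walking the string: at [4:14] match 'fKrijj8-mr', groups = ('fKrijj8', ''); at [14:17] match 'o15', groups = ('o', '5').
2 groups means each result is a tuple of 2 captured strings — 2 here.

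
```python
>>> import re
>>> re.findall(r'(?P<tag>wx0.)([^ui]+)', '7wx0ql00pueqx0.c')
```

Pattern: the literal 'wx0', then any character (captured as 'tag'); then one or more of any character except [ui] (captured).
Walking the string: at [1:9] match 'wx0ql00p', groups = ('wx0q', 'l00p').
2 groups means the one result is a tuple of 2 captured strings — 1 here.

[('wx0q', 'l00p')]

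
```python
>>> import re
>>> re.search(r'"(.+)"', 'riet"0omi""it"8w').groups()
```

('0omi""it',)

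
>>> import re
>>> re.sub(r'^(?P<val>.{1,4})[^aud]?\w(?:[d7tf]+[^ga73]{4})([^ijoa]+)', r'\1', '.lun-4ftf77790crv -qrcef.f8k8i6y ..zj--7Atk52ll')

'.luni6y ..zj--7Atk52ll'

Pattern: anchored at the start of the string; then 1 to 4 of any character (captured as 'val'); then optionally any character except [aud], then a word character; then one or more of one of [d7tf], then exactly 4 of any character except [ga73] (non-capturing group); then one or more of any character except [ijoa] (captured).
Matches: at [0:29] → '.lun-4ftf77790crv -qrcef.f8k8'.
The replacement refers to a captured group, so each match is rewritten using its own captured text.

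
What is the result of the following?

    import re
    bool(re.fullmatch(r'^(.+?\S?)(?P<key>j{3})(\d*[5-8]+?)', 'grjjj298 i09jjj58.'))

False

Pattern: anchored at the start of the string; then one or more of any character (lazy), then optionally a non-whitespace character (captured); then exactly 3 of a literal 'j' (captured as 'key'); then zero or more of a digit, then one or more of a character in [5-8] (lazy) (captured).
`re.fullmatch` requires the pattern to consume the entire string.
Here the pattern can't cover the whole string, so the call returns None, and `bool(None)` is False.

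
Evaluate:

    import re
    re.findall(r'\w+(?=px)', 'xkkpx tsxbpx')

['xkk', 'tsxb']

The `(?=…)`/`(?<=…)` assertion just peeks at neighbouring text; it doesn't advance the match position.
Matches: at [0:3] → 'xkk'; at [6:10] → 'tsxb'.
`findall` yields the raw match text (2 of them) because the pattern has no groups.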